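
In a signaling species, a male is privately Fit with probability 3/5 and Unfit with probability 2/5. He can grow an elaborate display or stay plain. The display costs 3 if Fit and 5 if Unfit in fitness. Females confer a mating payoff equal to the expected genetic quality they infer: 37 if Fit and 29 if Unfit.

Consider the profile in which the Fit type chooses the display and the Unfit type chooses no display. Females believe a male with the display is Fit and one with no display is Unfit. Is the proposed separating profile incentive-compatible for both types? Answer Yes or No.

No

Under these beliefs, the display earns mating payoff 37 and no display earns mating payoff 29.
Fit: the display nets 37 − 3 = 34; no display nets 29. Fit prefers the display.
Unfit: the display nets 37 − 5 = 32; no display nets 29. Unfit would deviate to the display.
Unfit has a profitable deviation, so the profile is not an equilibrium.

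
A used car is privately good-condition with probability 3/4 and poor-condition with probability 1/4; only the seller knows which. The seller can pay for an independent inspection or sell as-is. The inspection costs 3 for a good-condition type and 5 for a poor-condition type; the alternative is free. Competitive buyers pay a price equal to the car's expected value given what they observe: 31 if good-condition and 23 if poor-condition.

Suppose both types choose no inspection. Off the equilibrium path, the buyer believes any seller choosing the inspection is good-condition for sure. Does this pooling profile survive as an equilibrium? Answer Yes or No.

Yes

On path, the buyer holds the prior and pays 3/4·31 + 1/4·23 = 29. Off path (the inspection), believing good-condition, it pays 31.
good-condition: no inspection nets 29; the inspection nets 31 − 3 = 28. good-condition stays.
poor-condition: no inspection nets 29; the inspection nets 31 − 5 = 26. poor-condition stays.
No type deviates, so pooling is sustained.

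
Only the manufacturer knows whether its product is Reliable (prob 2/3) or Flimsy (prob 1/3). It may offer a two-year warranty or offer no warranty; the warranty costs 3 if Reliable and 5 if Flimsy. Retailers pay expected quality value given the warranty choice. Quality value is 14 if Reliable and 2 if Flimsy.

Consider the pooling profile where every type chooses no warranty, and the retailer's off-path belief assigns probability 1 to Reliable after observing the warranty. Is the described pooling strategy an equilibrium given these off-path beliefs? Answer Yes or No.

No

On path, the retailer holds the prior and pays 2/3·14 + 1/3·2 = 10. Off path (the warranty), believing Reliable, it pays 14.
Reliable: no warranty nets 10; the warranty nets 14 − 3 = 11. Reliable would deviate.
Flimsy: no warranty nets 10; the warranty nets 14 − 5 = 9. Flimsy stays.
A type deviates, so pooling fails.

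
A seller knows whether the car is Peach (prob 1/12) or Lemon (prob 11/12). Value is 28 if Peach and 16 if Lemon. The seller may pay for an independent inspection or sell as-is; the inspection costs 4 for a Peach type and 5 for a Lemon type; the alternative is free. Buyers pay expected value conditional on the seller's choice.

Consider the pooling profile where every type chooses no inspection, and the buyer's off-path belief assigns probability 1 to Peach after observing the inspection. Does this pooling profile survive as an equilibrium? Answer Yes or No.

No

On path, the buyer holds the prior and pays 1/12·28 + 11/12·16 = 17. Off path (the inspection), believing Peach, it pays 28.
Peach: no inspection nets 17; the inspection nets 28 − 4 = 24. Peach would deviate.
Lemon: no inspection nets 17; the inspection nets 28 − 5 = 23. Lemon would deviate.
A type deviates, so pooling fails.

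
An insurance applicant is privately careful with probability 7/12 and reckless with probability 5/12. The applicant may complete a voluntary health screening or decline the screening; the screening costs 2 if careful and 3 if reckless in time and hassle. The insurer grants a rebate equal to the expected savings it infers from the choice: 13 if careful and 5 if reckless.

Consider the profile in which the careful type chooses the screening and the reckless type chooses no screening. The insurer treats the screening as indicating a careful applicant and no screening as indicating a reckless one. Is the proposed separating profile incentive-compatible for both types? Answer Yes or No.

Under these beliefs, the screening earns rebate 13 and no screening earns rebate 5.
careful: the screening nets 13 − 2 = 11; no screening nets 5. careful prefers the screening.
reckless: the screening nets 13 − 3 = 10; no screening nets 5. reckless would deviate to the screening.
reckless has a profitable deviation, so the profile is not an equilibrium.

No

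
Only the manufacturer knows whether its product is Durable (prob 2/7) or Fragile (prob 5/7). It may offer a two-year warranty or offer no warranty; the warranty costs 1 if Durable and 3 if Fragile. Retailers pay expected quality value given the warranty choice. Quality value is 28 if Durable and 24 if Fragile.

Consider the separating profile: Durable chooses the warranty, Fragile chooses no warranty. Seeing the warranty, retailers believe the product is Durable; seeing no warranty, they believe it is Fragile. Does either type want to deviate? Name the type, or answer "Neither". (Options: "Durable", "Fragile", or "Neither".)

Fragile

The warranty pays 28; no warranty pays 24.
Durable: assigned the warranty, nets 28 − 1 = 27; deviating to no warranty nets 24.
Fragile: assigned no warranty, nets 24; deviating to the warranty nets 28 − 3 = 25.
The Fragile type gains 1 by deviating.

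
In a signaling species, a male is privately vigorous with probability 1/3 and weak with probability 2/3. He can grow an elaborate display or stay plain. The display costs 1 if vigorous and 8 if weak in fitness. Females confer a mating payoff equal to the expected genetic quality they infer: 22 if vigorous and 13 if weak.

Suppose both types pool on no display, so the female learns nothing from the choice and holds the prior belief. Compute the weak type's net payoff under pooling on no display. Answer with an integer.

Pooled mating payoff = 1/3·22 + 2/3·13 = 16.
weak pays no cost for no display, so net payoff = 16.

16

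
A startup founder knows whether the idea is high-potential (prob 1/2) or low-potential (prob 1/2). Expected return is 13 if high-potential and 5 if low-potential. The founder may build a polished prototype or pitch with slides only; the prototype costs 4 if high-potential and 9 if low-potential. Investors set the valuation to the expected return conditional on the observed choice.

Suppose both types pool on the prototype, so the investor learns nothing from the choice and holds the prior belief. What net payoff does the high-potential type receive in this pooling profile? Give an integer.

5

Pooled valuation = 1/2·13 + 1/2·5 = 9.
high-potential pays cost 4 for the prototype, so net payoff = 9 − 4 = 5.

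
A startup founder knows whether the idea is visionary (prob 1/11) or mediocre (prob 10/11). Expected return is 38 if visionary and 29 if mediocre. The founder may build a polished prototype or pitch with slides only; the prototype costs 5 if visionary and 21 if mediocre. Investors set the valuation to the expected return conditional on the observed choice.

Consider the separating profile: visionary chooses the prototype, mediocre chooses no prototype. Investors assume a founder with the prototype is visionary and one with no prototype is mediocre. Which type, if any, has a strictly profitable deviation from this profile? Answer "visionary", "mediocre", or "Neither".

The prototype pays 38; no prototype pays 29.
visionary: assigned the prototype, nets 38 − 5 = 33; deviating to no prototype nets 29.
mediocre: assigned no prototype, nets 29; deviating to the prototype nets 38 − 21 = 17.
Both types strictly prefer their assigned action; no profitable deviation.

Neither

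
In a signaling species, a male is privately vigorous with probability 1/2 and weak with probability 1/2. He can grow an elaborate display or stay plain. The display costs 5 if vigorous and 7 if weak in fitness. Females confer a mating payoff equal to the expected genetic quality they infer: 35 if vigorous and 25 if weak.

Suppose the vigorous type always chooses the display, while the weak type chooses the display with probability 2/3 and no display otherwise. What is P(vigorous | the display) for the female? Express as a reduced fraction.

3/5

P(the display) = (1/2)·1 + (1/2)·(2/3) = 5/6.
By Bayes' rule, P(vigorous | the display) = (1/2) / (5/6) = 3/5.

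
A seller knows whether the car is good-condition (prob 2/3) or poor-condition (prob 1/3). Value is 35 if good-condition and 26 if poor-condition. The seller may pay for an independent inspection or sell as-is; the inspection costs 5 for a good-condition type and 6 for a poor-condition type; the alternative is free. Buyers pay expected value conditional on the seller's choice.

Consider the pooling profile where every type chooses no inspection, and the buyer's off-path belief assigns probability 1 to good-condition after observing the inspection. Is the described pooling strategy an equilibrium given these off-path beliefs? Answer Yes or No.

On path, the buyer holds the prior and pays 2/3·35 + 1/3·26 = 32. Off path (the inspection), believing good-condition, it pays 35.
good-condition: no inspection nets 32; the inspection nets 35 − 5 = 30. good-condition stays.
poor-condition: no inspection nets 32; the inspection nets 35 − 6 = 29. poor-condition stays.
No type deviates, so pooling is sustained.

Yes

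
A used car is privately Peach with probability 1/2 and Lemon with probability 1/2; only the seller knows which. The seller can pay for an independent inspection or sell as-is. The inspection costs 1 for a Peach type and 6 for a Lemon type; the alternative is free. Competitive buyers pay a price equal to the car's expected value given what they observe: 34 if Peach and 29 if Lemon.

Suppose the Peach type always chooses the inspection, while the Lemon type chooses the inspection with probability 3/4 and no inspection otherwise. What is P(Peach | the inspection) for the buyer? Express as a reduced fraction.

P(the inspection) = (1/2)·1 + (1/2)·(3/4) = 7/8.
By Bayes' rule, P(Peach | the inspection) = (1/2) / (7/8) = 4/7.

4/7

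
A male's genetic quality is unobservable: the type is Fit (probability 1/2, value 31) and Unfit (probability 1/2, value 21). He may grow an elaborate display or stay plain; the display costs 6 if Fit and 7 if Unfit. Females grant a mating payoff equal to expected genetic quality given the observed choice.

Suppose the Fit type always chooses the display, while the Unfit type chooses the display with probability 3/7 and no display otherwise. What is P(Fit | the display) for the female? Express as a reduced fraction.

7/10

P(the display) = (1/2)·1 + (1/2)·(3/7) = 5/7.
By Bayes' rule, P(Fit | the display) = (1/2) / (5/7) = 7/10.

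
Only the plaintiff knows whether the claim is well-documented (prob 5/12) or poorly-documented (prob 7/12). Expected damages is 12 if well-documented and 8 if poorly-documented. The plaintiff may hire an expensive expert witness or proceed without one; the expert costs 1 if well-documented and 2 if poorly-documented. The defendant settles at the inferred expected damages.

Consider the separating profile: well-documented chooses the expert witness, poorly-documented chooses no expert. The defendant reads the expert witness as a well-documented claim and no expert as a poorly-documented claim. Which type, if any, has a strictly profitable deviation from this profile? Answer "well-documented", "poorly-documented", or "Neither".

The expert witness pays 12; no expert pays 8.
well-documented: assigned the expert witness, nets 12 − 1 = 11; deviating to no expert nets 8.
poorly-documented: assigned no expert, nets 8; deviating to the expert witness nets 12 − 2 = 10.
The poorly-documented type gains 2 by deviating.

poorly-documented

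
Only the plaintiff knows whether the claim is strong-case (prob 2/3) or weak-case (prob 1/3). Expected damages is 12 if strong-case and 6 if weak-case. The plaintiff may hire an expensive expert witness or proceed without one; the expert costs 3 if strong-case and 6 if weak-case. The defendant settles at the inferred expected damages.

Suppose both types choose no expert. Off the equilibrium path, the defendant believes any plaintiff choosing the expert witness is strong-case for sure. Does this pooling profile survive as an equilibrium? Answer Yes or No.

On path, the defendant holds the prior and pays 2/3·12 + 1/3·6 = 10. Off path (the expert witness), believing strong-case, it pays 12.
strong-case: no expert nets 10; the expert witness nets 12 − 3 = 9. strong-case stays.
weak-case: no expert nets 10; the expert witness nets 12 − 6 = 6. weak-case stays.
No type deviates, so pooling is sustained.

Yes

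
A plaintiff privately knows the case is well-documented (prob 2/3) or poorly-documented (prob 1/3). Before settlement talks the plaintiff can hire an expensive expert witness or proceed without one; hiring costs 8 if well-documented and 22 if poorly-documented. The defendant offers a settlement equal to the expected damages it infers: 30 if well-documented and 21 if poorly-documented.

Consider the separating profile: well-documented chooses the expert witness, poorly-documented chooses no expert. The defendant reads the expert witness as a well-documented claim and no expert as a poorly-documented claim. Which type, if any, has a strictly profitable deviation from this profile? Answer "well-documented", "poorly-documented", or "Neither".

Neither

The expert witness pays 30; no expert pays 21.
well-documented: assigned the expert witness, nets 30 − 8 = 22; deviating to no expert nets 21.
poorly-documented: assigned no expert, nets 21; deviating to the expert witness nets 30 − 22 = 8.
Both types strictly prefer their assigned action; no profitable deviation.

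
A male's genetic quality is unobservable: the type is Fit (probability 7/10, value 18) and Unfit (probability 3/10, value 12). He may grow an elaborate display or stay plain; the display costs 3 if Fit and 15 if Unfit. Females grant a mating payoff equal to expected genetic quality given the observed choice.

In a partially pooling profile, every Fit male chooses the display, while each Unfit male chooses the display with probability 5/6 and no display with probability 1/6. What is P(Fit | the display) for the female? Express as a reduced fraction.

14/19

P(the display) = (7/10)·1 + (3/10)·(5/6) = 19/20.
By Bayes' rule, P(Fit | the display) = (7/10) / (19/20) = 14/19.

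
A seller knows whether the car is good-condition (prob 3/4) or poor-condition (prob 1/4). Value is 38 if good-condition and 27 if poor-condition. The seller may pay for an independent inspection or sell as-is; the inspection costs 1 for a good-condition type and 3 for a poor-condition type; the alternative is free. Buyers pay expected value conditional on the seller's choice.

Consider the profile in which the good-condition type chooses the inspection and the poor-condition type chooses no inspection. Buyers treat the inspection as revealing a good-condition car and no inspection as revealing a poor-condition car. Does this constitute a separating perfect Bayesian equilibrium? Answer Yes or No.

Under these beliefs, the inspection earns price 38 and no inspection earns price 27.
good-condition: the inspection nets 38 − 1 = 37; no inspection nets 27. good-condition prefers the inspection.
poor-condition: the inspection nets 38 − 3 = 35; no inspection nets 27. poor-condition would deviate to the inspection.
poor-condition has a profitable deviation, so the profile is not an equilibrium.

No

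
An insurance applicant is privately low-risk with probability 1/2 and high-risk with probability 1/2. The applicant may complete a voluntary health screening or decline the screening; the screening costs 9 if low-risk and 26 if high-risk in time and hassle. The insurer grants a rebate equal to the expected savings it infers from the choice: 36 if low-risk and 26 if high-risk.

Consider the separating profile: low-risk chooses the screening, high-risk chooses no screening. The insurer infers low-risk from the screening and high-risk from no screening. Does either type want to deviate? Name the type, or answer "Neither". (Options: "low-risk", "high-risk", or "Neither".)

The screening pays 36; no screening pays 26.
low-risk: assigned the screening, nets 36 − 9 = 27; deviating to no screening nets 26.
high-risk: assigned no screening, nets 26; deviating to the screening nets 36 − 26 = 10.
Both types strictly prefer their assigned action; no profitable deviation.

Neither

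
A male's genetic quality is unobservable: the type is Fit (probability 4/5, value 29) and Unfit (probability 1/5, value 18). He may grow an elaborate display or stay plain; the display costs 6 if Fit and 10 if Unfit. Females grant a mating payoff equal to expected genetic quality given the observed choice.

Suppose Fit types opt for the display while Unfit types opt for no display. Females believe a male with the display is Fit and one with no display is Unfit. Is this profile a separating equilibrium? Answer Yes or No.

Under these beliefs, the display earns mating payoff 29 and no display earns mating payoff 18.
Fit: the display nets 29 − 6 = 23; no display nets 18. Fit prefers the display.
Unfit: the display nets 29 − 10 = 19; no display nets 18. Unfit would deviate to the display.
Unfit has a profitable deviation, so the profile is not an equilibrium.

No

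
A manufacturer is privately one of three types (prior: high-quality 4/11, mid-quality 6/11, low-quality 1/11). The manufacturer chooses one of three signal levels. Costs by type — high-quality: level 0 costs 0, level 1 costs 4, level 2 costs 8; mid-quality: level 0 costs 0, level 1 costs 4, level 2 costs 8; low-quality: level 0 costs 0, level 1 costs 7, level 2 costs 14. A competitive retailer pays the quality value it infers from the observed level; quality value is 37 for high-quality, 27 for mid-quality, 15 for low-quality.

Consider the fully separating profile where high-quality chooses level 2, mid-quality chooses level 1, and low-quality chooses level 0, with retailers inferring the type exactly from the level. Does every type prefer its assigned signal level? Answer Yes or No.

No

Separating prices: level 2 → 37, level 1 → 27, level 0 → 15.
high-quality (assigned level 2): level 0: 15 − 0 = 15; level 1: 27 − 4 = 23; level 2: 37 − 8 = 29. high-quality stays.
mid-quality (assigned level 1): level 0: 15 − 0 = 15; level 1: 27 − 4 = 23; level 2: 37 − 8 = 29. mid-quality prefers level 2.
low-quality (assigned level 0): level 0: 15 − 0 = 15; level 1: 27 − 7 = 20; level 2: 37 − 14 = 23. low-quality prefers level 2.
At least one type deviates; the separating profile fails.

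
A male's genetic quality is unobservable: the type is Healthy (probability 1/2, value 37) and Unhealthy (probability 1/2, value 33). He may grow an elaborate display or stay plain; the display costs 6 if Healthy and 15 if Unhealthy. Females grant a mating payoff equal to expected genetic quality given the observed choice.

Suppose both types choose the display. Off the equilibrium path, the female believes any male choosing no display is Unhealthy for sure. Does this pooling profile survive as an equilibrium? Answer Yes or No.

On path, the female holds the prior and pays 1/2·37 + 1/2·33 = 35. Off path (no display), believing Unhealthy, it pays 33.
Healthy: the display nets 35 − 6 = 29; no display nets 33. Healthy would deviate.
Unhealthy: the display nets 35 − 15 = 20; no display nets 33. Unhealthy would deviate.
A type deviates, so pooling fails.

No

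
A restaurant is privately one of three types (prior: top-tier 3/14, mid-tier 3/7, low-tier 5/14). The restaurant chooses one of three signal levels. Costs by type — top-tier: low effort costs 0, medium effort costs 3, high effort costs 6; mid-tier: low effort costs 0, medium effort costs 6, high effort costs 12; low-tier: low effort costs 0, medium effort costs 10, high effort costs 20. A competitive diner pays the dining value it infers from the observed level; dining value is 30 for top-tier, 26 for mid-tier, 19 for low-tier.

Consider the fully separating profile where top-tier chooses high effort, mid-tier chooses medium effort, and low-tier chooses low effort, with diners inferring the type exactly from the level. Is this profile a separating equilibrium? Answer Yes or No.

Yes

Separating price premiums: high effort → 30, medium effort → 26, low effort → 19.
top-tier (assigned high effort): low effort: 19 − 0 = 19; medium effort: 26 − 3 = 23; high effort: 30 − 6 = 24. top-tier stays.
mid-tier (assigned medium effort): low effort: 19 − 0 = 19; medium effort: 26 − 6 = 20; high effort: 30 − 12 = 18. mid-tier stays.
low-tier (assigned low effort): low effort: 19 − 0 = 19; medium effort: 26 − 10 = 16; high effort: 30 − 20 = 10. low-tier stays.
Every type prefers its assigned level; separation holds.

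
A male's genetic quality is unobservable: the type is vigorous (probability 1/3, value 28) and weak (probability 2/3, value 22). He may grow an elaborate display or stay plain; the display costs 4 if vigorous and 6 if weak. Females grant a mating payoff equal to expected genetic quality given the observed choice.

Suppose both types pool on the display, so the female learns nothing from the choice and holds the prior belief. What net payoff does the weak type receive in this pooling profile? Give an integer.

Pooled mating payoff = 1/3·28 + 2/3·22 = 24.
weak pays cost 6 for the display, so net payoff = 24 − 6 = 18.

18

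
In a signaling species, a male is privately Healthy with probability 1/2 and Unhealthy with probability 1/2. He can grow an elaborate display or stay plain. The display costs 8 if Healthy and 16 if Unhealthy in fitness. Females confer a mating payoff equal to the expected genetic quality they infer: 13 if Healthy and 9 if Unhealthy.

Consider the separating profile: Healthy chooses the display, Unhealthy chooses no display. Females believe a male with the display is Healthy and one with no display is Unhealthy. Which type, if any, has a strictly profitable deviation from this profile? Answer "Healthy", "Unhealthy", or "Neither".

The display pays 13; no display pays 9.
Healthy: assigned the display, nets 13 − 8 = 5; deviating to no display nets 9.
Unhealthy: assigned no display, nets 9; deviating to the display nets 13 − 16 = -3.
The Healthy type gains 4 by deviating.

Healthy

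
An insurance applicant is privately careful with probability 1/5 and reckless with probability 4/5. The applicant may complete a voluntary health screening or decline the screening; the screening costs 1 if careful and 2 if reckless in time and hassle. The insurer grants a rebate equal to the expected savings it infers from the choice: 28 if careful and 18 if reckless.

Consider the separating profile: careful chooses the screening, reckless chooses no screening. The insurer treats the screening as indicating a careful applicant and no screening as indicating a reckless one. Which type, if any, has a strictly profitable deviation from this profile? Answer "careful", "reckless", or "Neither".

reckless

The screening pays 28; no screening pays 18.
careful: assigned the screening, nets 28 − 1 = 27; deviating to no screening nets 18.
reckless: assigned no screening, nets 18; deviating to the screening nets 28 − 2 = 26.
The reckless type gains 8 by deviating.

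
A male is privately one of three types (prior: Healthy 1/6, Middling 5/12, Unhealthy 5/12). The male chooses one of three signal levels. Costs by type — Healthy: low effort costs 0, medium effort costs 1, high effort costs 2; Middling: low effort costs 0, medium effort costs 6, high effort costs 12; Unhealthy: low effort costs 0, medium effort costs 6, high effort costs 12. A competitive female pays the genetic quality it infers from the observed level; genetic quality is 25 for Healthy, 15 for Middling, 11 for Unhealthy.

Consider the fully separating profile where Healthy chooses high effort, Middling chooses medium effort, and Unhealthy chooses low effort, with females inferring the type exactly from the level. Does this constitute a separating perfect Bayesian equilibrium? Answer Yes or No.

Separating mating payoffs: high effort → 25, medium effort → 15, low effort → 11.
Healthy (assigned high effort): low effort: 11 − 0 = 11; medium effort: 15 − 1 = 14; high effort: 25 − 2 = 23. Healthy stays.
Middling (assigned medium effort): low effort: 11 − 0 = 11; medium effort: 15 − 6 = 9; high effort: 25 − 12 = 13. Middling prefers high effort.
Unhealthy (assigned low effort): low effort: 11 − 0 = 11; medium effort: 15 − 6 = 9; high effort: 25 − 12 = 13. Unhealthy prefers high effort.
At least one type deviates; the separating profile fails.

No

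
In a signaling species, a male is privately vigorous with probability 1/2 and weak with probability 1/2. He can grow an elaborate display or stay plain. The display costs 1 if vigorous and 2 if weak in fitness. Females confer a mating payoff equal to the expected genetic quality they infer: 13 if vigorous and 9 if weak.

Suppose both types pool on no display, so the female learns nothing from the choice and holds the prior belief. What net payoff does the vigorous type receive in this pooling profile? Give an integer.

Pooled mating payoff = 1/2·13 + 1/2·9 = 11.
vigorous pays no cost for no display, so net payoff = 11.

11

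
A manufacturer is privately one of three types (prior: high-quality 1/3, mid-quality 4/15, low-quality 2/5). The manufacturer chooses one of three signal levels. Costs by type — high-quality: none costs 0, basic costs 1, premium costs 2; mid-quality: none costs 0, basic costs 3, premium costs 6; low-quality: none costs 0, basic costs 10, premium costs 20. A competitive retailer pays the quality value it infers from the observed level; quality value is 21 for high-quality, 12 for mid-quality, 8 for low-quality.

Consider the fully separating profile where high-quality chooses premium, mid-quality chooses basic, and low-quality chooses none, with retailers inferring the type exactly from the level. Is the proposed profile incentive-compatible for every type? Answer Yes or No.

No

Separating prices: premium → 21, basic → 12, none → 8.
high-quality (assigned premium): none: 8 − 0 = 8; basic: 12 − 1 = 11; premium: 21 − 2 = 19. high-quality stays.
mid-quality (assigned basic): none: 8 − 0 = 8; basic: 12 − 3 = 9; premium: 21 − 6 = 15. mid-quality prefers premium.
low-quality (assigned none): none: 8 − 0 = 8; basic: 12 − 10 = 2; premium: 21 − 20 = 1. low-quality stays.
At least one type deviates; the separating profile fails.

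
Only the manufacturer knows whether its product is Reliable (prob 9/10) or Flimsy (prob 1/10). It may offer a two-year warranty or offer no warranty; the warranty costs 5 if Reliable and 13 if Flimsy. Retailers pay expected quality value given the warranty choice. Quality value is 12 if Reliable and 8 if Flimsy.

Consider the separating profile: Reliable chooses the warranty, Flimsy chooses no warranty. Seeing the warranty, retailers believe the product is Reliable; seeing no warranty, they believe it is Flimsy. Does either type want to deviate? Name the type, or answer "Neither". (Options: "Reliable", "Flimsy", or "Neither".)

The warranty pays 12; no warranty pays 8.
Reliable: assigned the warranty, nets 12 − 5 = 7; deviating to no warranty nets 8.
Flimsy: assigned no warranty, nets 8; deviating to the warranty nets 12 − 13 = -1.
The Reliable type gains 1 by deviating.

Reliable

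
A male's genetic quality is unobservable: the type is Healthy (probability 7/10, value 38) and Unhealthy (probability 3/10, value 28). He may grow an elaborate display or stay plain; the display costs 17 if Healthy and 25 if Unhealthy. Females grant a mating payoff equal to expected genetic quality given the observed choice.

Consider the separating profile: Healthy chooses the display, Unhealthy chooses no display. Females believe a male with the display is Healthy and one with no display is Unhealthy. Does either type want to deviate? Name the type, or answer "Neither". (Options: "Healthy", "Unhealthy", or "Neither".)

The display pays 38; no display pays 28.
Healthy: assigned the display, nets 38 − 17 = 21; deviating to no display nets 28.
Unhealthy: assigned no display, nets 28; deviating to the display nets 38 − 25 = 13.
The Healthy type gains 7 by deviating.

Healthy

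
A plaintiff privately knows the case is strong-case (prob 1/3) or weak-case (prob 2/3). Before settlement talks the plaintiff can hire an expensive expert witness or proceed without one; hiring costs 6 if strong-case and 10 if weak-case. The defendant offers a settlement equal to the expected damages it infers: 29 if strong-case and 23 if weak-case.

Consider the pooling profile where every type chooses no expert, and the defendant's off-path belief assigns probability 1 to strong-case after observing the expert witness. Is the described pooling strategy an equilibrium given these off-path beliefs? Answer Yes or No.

Yes

On path, the defendant holds the prior and pays 1/3·29 + 2/3·23 = 25. Off path (the expert witness), believing strong-case, it pays 29.
strong-case: no expert nets 25; the expert witness nets 29 − 6 = 23. strong-case stays.
weak-case: no expert nets 25; the expert witness nets 29 − 10 = 19. weak-case stays.
No type deviates, so pooling is sustained.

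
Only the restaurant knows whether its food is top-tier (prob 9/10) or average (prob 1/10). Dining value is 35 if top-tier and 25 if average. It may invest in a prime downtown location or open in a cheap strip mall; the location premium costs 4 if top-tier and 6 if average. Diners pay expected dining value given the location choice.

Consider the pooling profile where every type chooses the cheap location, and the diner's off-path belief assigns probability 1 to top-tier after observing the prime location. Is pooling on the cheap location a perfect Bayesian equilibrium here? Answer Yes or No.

On path, the diner holds the prior and pays 9/10·35 + 1/10·25 = 34. Off path (the prime location), believing top-tier, it pays 35.
top-tier: the cheap location nets 34; the prime location nets 35 − 4 = 31. top-tier stays.
average: the cheap location nets 34; the prime location nets 35 − 6 = 29. average stays.
No type deviates, so pooling is sustained.

Yes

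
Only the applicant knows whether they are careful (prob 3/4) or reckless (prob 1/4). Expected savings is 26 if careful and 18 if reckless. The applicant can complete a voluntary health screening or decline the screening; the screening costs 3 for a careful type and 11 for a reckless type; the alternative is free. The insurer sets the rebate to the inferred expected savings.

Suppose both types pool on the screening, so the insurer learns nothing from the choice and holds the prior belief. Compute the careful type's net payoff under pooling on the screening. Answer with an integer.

Pooled rebate = 3/4·26 + 1/4·18 = 24.
careful pays cost 3 for the screening, so net payoff = 24 − 3 = 21.

21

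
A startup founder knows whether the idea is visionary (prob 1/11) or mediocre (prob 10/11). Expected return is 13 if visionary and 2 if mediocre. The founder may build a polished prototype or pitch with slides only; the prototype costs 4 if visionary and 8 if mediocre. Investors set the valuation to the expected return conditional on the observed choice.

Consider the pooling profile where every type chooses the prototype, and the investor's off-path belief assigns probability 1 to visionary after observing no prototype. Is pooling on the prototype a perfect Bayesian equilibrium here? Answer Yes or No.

No

On path, the investor holds the prior and pays 1/11·13 + 10/11·2 = 3. Off path (no prototype), believing visionary, it pays 13.
visionary: the prototype nets 3 − 4 = -1; no prototype nets 13. visionary would deviate.
mediocre: the prototype nets 3 − 8 = -5; no prototype nets 13. mediocre would deviate.
A type deviates, so pooling fails.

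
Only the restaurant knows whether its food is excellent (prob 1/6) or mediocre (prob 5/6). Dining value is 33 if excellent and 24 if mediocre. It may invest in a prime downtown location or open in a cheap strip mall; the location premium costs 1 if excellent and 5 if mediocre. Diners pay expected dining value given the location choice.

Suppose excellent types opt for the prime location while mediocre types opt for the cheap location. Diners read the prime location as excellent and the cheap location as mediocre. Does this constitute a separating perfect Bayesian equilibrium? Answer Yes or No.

No

Under these beliefs, the prime location earns price premium 33 and the cheap location earns price premium 24.
excellent: the prime location nets 33 − 1 = 32; the cheap location nets 24. excellent prefers the prime location.
mediocre: the prime location nets 33 − 5 = 28; the cheap location nets 24. mediocre would deviate to the prime location.
mediocre has a profitable deviation, so the profile is not an equilibrium.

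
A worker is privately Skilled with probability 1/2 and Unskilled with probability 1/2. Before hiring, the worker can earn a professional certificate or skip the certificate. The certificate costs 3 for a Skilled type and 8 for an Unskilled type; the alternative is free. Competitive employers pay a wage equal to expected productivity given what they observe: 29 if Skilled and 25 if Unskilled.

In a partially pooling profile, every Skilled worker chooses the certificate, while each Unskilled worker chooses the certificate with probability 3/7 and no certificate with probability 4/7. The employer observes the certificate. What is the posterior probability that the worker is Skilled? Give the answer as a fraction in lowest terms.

P(the certificate) = (1/2)·1 + (1/2)·(3/7) = 5/7.
By Bayes' rule, P(Skilled | the certificate) = (1/2) / (5/7) = 7/10.

7/10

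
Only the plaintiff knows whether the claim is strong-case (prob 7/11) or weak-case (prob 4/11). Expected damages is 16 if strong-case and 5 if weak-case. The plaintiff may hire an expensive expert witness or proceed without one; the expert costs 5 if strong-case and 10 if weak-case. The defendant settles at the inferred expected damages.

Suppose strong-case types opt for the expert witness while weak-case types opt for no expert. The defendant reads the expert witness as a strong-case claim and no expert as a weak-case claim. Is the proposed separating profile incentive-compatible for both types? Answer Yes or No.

No

Under these beliefs, the expert witness earns settlement 16 and no expert earns settlement 5.
strong-case: the expert witness nets 16 − 5 = 11; no expert nets 5. strong-case prefers the expert witness.
weak-case: the expert witness nets 16 − 10 = 6; no expert nets 5. weak-case would deviate to the expert witness.
weak-case has a profitable deviation, so the profile is not an equilibrium.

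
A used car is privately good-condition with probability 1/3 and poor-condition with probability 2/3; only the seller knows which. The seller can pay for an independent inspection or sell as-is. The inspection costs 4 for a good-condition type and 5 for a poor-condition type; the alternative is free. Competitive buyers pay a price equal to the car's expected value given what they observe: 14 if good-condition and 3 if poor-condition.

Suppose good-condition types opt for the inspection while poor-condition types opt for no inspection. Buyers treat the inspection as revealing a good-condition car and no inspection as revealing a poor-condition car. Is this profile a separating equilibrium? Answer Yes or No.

Under these beliefs, the inspection earns price 14 and no inspection earns price 3.
good-condition: the inspection nets 14 − 4 = 10; no inspection nets 3. good-condition prefers the inspection.
poor-condition: the inspection nets 14 − 5 = 9; no inspection nets 3. poor-condition would deviate to the inspection.
poor-condition has a profitable deviation, so the profile is not an equilibrium.

No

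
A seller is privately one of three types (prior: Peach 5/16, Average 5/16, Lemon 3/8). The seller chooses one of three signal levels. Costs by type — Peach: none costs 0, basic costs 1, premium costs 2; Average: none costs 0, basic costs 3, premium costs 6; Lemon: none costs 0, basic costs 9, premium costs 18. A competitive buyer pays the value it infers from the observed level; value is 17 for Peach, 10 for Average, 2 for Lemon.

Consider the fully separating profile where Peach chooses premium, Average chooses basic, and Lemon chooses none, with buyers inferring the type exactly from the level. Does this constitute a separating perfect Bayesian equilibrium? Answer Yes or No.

Separating prices: premium → 17, basic → 10, none → 2.
Peach (assigned premium): none: 2 − 0 = 2; basic: 10 − 1 = 9; premium: 17 − 2 = 15. Peach stays.
Average (assigned basic): none: 2 − 0 = 2; basic: 10 − 3 = 7; premium: 17 − 6 = 11. Average prefers premium.
Lemon (assigned none): none: 2 − 0 = 2; basic: 10 − 9 = 1; premium: 17 − 18 = -1. Lemon stays.
At least one type deviates; the separating profile fails.

No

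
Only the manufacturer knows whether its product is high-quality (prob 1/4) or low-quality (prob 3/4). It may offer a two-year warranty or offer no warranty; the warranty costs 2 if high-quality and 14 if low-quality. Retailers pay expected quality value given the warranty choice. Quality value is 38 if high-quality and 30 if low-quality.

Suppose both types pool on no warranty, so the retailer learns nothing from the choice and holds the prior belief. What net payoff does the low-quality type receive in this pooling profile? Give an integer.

Pooled price = 1/4·38 + 3/4·30 = 32.
low-quality pays no cost for no warranty, so net payoff = 32.

32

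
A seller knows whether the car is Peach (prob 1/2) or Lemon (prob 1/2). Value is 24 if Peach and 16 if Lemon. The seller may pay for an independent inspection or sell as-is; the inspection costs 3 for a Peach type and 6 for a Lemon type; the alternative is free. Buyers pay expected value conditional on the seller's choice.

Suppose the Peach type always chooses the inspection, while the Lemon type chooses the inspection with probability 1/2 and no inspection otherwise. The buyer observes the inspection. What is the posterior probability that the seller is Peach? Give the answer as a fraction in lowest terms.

2/3

P(the inspection) = (1/2)·1 + (1/2)·(1/2) = 3/4.
By Bayes' rule, P(Peach | the inspection) = (1/2) / (3/4) = 2/3.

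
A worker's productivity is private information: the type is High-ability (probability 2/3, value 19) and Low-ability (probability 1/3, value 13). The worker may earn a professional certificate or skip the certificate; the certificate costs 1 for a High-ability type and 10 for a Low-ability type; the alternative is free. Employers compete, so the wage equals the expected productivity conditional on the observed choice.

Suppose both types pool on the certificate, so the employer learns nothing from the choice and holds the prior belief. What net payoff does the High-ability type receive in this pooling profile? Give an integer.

16

Pooled wage = 2/3·19 + 1/3·13 = 17.
High-ability pays cost 1 for the certificate, so net payoff = 17 − 1 = 16.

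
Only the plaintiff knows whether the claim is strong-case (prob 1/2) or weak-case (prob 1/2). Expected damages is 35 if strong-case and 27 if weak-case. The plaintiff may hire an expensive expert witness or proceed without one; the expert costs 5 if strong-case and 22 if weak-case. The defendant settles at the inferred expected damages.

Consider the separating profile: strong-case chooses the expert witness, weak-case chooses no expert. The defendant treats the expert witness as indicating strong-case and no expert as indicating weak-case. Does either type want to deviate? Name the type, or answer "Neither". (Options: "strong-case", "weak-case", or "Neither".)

The expert witness pays 35; no expert pays 27.
strong-case: assigned the expert witness, nets 35 − 5 = 30; deviating to no expert nets 27.
weak-case: assigned no expert, nets 27; deviating to the expert witness nets 35 − 22 = 13.
Both types strictly prefer their assigned action; no profitable deviation.

Neither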